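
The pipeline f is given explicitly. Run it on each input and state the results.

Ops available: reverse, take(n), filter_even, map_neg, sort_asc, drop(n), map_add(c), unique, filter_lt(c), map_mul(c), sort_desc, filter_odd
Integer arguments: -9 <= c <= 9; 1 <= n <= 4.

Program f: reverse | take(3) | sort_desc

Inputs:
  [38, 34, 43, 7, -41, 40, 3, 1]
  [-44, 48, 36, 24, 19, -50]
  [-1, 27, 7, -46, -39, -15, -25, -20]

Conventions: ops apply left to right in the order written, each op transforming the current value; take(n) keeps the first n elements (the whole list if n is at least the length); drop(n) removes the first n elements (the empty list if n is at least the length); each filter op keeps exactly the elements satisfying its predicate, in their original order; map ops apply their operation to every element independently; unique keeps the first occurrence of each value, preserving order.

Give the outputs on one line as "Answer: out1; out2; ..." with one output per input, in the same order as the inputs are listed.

[40, 3, 1]; [24, 19, -50]; [-15, -20, -25]

Execution, op by op:
  [38, 34, 43, 7, -41, 40, 3, 1] -> [1, 3, 40, -41, 7, 43, 34, 38] -> [1, 3, 40] -> [40, 3, 1]
  [-44, 48, 36, 24, 19, -50] -> [-50, 19, 24, 36, 48, -44] -> [-50, 19, 24] -> [24, 19, -50]
  [-1, 27, 7, -46, -39, -15, -25, -20] -> [-20, -25, -15, -39, -46, 7, 27, -1] -> [-20, -25, -15] -> [-15, -20, -25]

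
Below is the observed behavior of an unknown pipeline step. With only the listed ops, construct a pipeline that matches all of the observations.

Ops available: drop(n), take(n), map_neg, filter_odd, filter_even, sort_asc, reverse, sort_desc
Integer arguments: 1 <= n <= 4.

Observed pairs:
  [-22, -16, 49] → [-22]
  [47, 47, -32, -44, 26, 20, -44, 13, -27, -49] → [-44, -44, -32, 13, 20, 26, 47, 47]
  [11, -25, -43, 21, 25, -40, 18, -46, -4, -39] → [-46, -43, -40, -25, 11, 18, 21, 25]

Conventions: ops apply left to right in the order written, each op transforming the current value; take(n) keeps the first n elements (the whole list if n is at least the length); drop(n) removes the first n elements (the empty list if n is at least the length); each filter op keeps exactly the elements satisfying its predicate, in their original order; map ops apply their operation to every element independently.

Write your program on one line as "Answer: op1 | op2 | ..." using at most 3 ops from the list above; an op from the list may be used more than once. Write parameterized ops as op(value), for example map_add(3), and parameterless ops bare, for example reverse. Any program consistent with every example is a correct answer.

reverse | drop(2) | sort_asc

Check, running the answer program on each example:
  [-22, -16, 49] -> [49, -16, -22] -> [-22] -> [-22]
  [47, 47, -32, -44, 26, 20, -44, 13, -27, -49] -> [-49, -27, 13, -44, 20, 26, -44, -32, 47, 47] -> [13, -44, 20, 26, -44, -32, 47, 47] -> [-44, -44, -32, 13, 20, 26, 47, 47]
  [11, -25, -43, 21, 25, -40, 18, -46, -4, -39] -> [-39, -4, -46, 18, -40, 25, 21, -43, -25, 11] -> [-46, 18, -40, 25, 21, -43, -25, 11] -> [-46, -43, -40, -25, 11, 18, 21, 25]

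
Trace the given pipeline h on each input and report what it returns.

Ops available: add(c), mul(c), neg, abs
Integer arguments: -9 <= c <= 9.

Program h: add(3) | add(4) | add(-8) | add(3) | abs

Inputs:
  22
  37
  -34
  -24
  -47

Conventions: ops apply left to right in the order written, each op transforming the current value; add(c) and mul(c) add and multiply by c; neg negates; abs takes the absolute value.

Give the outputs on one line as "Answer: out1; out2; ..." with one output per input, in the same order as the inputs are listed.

Execution, op by op:
  22 -> 25 -> 29 -> 21 -> 24 -> 24
  37 -> 40 -> 44 -> 36 -> 39 -> 39
  -34 -> -31 -> -27 -> -35 -> -32 -> 32
  -24 -> -21 -> -17 -> -25 -> -22 -> 22
  -47 -> -44 -> -40 -> -48 -> -45 -> 45

24; 39; 32; 22; 45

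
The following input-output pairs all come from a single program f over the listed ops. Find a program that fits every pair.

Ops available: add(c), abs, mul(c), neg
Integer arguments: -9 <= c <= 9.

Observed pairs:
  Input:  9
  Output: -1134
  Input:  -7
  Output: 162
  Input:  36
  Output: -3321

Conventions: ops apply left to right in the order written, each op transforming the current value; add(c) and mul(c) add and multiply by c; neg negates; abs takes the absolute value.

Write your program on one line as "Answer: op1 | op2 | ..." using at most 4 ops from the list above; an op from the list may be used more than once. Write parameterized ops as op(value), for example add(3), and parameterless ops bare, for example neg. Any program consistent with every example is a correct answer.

add(5) | mul(-9) | mul(9)

Check, running the answer program on each example:
  9 -> 14 -> -126 -> -1134
  -7 -> -2 -> 18 -> 162
  36 -> 41 -> -369 -> -3321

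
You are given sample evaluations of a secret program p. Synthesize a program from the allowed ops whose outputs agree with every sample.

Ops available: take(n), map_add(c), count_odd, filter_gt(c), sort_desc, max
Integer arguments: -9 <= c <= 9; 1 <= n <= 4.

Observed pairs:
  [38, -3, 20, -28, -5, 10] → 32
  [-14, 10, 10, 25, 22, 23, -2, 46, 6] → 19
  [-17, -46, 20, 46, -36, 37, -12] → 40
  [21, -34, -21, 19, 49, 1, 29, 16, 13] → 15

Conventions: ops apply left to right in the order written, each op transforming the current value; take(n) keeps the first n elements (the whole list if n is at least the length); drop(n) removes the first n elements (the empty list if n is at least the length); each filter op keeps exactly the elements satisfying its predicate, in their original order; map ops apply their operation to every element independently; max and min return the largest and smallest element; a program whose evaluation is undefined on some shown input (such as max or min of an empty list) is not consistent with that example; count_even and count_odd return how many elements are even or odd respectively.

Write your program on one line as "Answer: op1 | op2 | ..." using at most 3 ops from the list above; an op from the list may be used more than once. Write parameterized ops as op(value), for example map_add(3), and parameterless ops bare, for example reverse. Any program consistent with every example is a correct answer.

take(4) | map_add(-6) | max

Check, running the answer program on each example:
  [38, -3, 20, -28, -5, 10] -> [38, -3, 20, -28] -> [32, -9, 14, -34] -> 32
  [-14, 10, 10, 25, 22, 23, -2, 46, 6] -> [-14, 10, 10, 25] -> [-20, 4, 4, 19] -> 19
  [-17, -46, 20, 46, -36, 37, -12] -> [-17, -46, 20, 46] -> [-23, -52, 14, 40] -> 40
  [21, -34, -21, 19, 49, 1, 29, 16, 13] -> [21, -34, -21, 19] -> [15, -40, -27, 13] -> 15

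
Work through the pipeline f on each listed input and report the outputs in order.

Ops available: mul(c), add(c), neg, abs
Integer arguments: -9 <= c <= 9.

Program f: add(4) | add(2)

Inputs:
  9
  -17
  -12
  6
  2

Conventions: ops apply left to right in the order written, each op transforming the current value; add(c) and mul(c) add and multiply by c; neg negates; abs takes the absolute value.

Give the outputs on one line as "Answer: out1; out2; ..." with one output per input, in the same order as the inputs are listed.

15; -11; -6; 12; 8

Execution, op by op:
  9 -> 13 -> 15
  -17 -> -13 -> -11
  -12 -> -8 -> -6
  6 -> 10 -> 12
  2 -> 6 -> 8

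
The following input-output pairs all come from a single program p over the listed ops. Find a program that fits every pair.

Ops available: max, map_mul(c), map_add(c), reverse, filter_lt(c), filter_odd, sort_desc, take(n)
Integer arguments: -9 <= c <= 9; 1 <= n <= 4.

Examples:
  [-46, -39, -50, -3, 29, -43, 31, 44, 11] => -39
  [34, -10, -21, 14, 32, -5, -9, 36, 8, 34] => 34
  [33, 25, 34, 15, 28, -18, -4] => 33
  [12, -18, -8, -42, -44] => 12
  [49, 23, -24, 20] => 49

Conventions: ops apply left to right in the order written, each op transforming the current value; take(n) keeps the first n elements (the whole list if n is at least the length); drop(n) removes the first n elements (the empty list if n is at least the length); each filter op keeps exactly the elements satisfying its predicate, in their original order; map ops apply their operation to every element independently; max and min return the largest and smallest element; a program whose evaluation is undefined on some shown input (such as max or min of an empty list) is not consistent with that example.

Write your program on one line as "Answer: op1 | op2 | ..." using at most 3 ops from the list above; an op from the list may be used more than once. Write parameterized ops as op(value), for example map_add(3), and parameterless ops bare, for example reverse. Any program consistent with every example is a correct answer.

take(2) | max

Check, running the answer program on each example:
  [-46, -39, -50, -3, 29, -43, 31, 44, 11] -> [-46, -39] -> -39
  [34, -10, -21, 14, 32, -5, -9, 36, 8, 34] -> [34, -10] -> 34
  [33, 25, 34, 15, 28, -18, -4] -> [33, 25] -> 33
  [12, -18, -8, -42, -44] -> [12, -18] -> 12
  [49, 23, -24, 20] -> [49, 23] -> 49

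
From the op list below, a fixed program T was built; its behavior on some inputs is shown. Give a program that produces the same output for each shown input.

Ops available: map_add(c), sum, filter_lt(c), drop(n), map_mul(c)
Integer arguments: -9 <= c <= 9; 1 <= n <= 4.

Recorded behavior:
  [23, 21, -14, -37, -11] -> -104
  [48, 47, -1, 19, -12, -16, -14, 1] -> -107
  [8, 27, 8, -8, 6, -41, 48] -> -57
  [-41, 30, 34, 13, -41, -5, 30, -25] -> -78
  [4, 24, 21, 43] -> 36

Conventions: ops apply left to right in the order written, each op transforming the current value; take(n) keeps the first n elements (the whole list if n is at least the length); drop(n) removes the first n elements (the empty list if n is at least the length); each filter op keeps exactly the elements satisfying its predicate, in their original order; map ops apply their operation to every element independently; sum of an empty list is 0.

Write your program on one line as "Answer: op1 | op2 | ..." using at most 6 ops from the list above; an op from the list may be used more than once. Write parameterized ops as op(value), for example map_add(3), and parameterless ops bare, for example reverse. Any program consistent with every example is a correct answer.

map_add(-7) | drop(1) | map_add(-7) | drop(1) | sum

Check, running the answer program on each example:
  [23, 21, -14, -37, -11] -> [16, 14, -21, -44, -18] -> [14, -21, -44, -18] -> [7, -28, -51, -25] -> [-28, -51, -25] -> -104
  [48, 47, -1, 19, -12, -16, -14, 1] -> [41, 40, -8, 12, -19, -23, -21, -6] -> [40, -8, 12, -19, -23, -21, -6] -> [33, -15, 5, -26, -30, -28, -13] -> [-15, 5, -26, -30, -28, -13] -> -107
  [8, 27, 8, -8, 6, -41, 48] -> [1, 20, 1, -15, -1, -48, 41] -> [20, 1, -15, -1, -48, 41] -> [13, -6, -22, -8, -55, 34] -> [-6, -22, -8, -55, 34] -> -57
  [-41, 30, 34, 13, -41, -5, 30, -25] -> [-48, 23, 27, 6, -48, -12, 23, -32] -> [23, 27, 6, -48, -12, 23, -32] -> [16, 20, -1, -55, -19, 16, -39] -> [20, -1, -55, -19, 16, -39] -> -78
  [4, 24, 21, 43] -> [-3, 17, 14, 36] -> [17, 14, 36] -> [10, 7, 29] -> [7, 29] -> 36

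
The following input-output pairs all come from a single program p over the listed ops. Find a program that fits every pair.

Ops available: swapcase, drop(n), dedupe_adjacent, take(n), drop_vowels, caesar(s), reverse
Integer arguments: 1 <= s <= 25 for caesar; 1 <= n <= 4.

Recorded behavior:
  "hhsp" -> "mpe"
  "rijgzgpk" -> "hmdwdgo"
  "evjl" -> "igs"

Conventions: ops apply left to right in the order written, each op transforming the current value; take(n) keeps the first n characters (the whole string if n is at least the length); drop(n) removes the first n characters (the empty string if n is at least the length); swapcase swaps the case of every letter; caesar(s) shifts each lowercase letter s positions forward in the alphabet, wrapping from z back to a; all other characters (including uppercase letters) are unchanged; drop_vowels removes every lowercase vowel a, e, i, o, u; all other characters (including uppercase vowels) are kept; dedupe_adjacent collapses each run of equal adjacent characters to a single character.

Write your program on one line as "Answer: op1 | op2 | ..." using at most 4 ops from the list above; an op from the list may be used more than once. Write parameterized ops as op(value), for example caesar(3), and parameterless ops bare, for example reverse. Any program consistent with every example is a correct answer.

drop_vowels | caesar(23) | reverse | dedupe_adjacent

Check, running the answer program on each example:
  "hhsp" -> "hhsp" -> "eepm" -> "mpee" -> "mpe"
  "rijgzgpk" -> "rjgzgpk" -> "ogdwdmh" -> "hmdwdgo" -> "hmdwdgo"
  "evjl" -> "vjl" -> "sgi" -> "igs" -> "igs"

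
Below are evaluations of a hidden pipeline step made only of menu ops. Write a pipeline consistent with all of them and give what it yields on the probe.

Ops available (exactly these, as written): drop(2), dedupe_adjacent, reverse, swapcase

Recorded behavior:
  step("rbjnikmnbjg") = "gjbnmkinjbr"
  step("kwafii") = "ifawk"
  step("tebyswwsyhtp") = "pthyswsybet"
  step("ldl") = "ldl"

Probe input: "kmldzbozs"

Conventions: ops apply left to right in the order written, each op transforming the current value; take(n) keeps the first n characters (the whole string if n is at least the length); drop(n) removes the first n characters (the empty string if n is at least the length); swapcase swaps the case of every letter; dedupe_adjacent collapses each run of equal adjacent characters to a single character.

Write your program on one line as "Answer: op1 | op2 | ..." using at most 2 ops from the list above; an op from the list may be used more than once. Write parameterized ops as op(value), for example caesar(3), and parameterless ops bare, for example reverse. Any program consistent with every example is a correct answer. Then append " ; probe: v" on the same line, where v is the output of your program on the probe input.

dedupe_adjacent | reverse ; probe: "szobzdlmk"

Check, running the answer program on each example:
  "rbjnikmnbjg" -> "rbjnikmnbjg" -> "gjbnmkinjbr"
  "kwafii" -> "kwafi" -> "ifawk"
  "tebyswwsyhtp" -> "tebyswsyhtp" -> "pthyswsybet"
  "ldl" -> "ldl" -> "ldl"
  probe: "kmldzbozs" -> "kmldzbozs" -> "szobzdlmk"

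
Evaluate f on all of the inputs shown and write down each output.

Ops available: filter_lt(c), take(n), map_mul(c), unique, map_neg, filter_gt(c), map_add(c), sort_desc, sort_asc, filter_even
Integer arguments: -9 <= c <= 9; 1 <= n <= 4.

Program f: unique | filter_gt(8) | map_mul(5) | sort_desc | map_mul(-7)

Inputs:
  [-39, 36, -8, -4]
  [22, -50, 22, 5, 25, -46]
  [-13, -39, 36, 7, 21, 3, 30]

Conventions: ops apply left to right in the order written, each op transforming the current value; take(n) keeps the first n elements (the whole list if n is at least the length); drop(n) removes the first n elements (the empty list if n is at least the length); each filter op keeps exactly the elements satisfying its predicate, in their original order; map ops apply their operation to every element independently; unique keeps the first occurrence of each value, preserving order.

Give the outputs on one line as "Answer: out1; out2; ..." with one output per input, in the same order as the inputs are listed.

Execution, op by op:
  [-39, 36, -8, -4] -> [-39, 36, -8, -4] -> [36] -> [180] -> [180] -> [-1260]
  [22, -50, 22, 5, 25, -46] -> [22, -50, 5, 25, -46] -> [22, 25] -> [110, 125] -> [125, 110] -> [-875, -770]
  [-13, -39, 36, 7, 21, 3, 30] -> [-13, -39, 36, 7, 21, 3, 30] -> [36, 21, 30] -> [180, 105, 150] -> [180, 150, 105] -> [-1260, -1050, -735]

[-1260]; [-875, -770]; [-1260, -1050, -735]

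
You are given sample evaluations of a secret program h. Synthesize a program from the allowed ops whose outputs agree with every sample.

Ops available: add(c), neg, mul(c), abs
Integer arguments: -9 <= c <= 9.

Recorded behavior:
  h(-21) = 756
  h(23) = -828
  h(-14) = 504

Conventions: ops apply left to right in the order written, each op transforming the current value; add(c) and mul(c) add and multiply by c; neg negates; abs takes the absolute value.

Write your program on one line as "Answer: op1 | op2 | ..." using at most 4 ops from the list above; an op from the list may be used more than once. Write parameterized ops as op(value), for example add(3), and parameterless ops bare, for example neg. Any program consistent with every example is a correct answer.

mul(-6) | neg | mul(-6)

Check, running the answer program on each example:
  -21 -> 126 -> -126 -> 756
  23 -> -138 -> 138 -> -828
  -14 -> 84 -> -84 -> 504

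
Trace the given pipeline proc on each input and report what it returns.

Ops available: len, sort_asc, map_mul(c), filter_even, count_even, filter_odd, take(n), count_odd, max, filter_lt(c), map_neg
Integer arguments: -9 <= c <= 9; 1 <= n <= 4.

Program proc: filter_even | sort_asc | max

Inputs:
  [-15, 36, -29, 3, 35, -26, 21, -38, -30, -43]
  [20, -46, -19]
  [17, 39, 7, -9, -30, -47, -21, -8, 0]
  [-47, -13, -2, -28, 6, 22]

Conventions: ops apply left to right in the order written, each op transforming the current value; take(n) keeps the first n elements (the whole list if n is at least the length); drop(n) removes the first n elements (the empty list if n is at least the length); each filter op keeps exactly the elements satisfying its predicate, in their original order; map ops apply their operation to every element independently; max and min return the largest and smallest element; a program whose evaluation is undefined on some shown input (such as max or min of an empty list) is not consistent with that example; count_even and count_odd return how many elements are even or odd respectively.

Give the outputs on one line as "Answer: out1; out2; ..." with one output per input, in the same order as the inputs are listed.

Execution, op by op:
  [-15, 36, -29, 3, 35, -26, 21, -38, -30, -43] -> [36, -26, -38, -30] -> [-38, -30, -26, 36] -> 36
  [20, -46, -19] -> [20, -46] -> [-46, 20] -> 20
  [17, 39, 7, -9, -30, -47, -21, -8, 0] -> [-30, -8, 0] -> [-30, -8, 0] -> 0
  [-47, -13, -2, -28, 6, 22] -> [-2, -28, 6, 22] -> [-28, -2, 6, 22] -> 22

36; 20; 0; 22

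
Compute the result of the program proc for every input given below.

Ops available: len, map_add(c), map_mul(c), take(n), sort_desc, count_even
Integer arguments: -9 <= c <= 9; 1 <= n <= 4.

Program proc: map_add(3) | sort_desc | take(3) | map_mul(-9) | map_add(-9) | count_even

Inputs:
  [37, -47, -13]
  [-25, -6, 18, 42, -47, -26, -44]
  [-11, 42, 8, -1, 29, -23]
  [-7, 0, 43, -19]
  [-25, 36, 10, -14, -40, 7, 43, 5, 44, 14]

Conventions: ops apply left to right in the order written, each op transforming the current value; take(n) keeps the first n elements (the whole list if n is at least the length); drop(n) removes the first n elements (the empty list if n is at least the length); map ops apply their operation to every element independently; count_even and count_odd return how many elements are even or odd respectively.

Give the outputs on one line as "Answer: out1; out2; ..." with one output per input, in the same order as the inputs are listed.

0; 3; 2; 1; 2

Execution, op by op:
  [37, -47, -13] -> [40, -44, -10] -> [40, -10, -44] -> [40, -10, -44] -> [-360, 90, 396] -> [-369, 81, 387] -> 0
  [-25, -6, 18, 42, -47, -26, -44] -> [-22, -3, 21, 45, -44, -23, -41] -> [45, 21, -3, -22, -23, -41, -44] -> [45, 21, -3] -> [-405, -189, 27] -> [-414, -198, 18] -> 3
  [-11, 42, 8, -1, 29, -23] -> [-8, 45, 11, 2, 32, -20] -> [45, 32, 11, 2, -8, -20] -> [45, 32, 11] -> [-405, -288, -99] -> [-414, -297, -108] -> 2
  [-7, 0, 43, -19] -> [-4, 3, 46, -16] -> [46, 3, -4, -16] -> [46, 3, -4] -> [-414, -27, 36] -> [-423, -36, 27] -> 1
  [-25, 36, 10, -14, -40, 7, 43, 5, 44, 14] -> [-22, 39, 13, -11, -37, 10, 46, 8, 47, 17] -> [47, 46, 39, 17, 13, 10, 8, -11, -22, -37] -> [47, 46, 39] -> [-423, -414, -351] -> [-432, -423, -360] -> 2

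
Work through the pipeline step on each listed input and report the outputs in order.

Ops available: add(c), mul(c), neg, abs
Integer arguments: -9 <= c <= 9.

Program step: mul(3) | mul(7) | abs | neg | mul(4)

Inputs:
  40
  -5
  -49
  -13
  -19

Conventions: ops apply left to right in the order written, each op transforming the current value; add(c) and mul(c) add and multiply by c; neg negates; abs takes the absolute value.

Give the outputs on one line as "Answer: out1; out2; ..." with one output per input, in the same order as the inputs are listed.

Execution, op by op:
  40 -> 120 -> 840 -> 840 -> -840 -> -3360
  -5 -> -15 -> -105 -> 105 -> -105 -> -420
  -49 -> -147 -> -1029 -> 1029 -> -1029 -> -4116
  -13 -> -39 -> -273 -> 273 -> -273 -> -1092
  -19 -> -57 -> -399 -> 399 -> -399 -> -1596

-3360; -420; -4116; -1092; -1596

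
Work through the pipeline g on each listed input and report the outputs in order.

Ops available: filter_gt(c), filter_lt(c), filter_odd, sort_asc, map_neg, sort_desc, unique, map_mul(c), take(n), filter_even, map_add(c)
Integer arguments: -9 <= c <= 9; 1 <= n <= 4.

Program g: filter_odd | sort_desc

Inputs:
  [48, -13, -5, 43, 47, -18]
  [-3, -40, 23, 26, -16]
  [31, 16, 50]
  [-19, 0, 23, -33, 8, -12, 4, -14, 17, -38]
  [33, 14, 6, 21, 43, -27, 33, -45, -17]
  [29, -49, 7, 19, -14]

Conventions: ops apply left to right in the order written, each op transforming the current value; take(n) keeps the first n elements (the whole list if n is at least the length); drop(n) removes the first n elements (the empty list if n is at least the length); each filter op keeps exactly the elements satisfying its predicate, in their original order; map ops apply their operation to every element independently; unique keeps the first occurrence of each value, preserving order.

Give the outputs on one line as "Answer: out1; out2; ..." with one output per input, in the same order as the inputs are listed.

Execution, op by op:
  [48, -13, -5, 43, 47, -18] -> [-13, -5, 43, 47] -> [47, 43, -5, -13]
  [-3, -40, 23, 26, -16] -> [-3, 23] -> [23, -3]
  [31, 16, 50] -> [31] -> [31]
  [-19, 0, 23, -33, 8, -12, 4, -14, 17, -38] -> [-19, 23, -33, 17] -> [23, 17, -19, -33]
  [33, 14, 6, 21, 43, -27, 33, -45, -17] -> [33, 21, 43, -27, 33, -45, -17] -> [43, 33, 33, 21, -17, -27, -45]
  [29, -49, 7, 19, -14] -> [29, -49, 7, 19] -> [29, 19, 7, -49]

[47, 43, -5, -13]; [23, -3]; [31]; [23, 17, -19, -33]; [43, 33, 33, 21, -17, -27, -45]; [29, 19, 7, -49]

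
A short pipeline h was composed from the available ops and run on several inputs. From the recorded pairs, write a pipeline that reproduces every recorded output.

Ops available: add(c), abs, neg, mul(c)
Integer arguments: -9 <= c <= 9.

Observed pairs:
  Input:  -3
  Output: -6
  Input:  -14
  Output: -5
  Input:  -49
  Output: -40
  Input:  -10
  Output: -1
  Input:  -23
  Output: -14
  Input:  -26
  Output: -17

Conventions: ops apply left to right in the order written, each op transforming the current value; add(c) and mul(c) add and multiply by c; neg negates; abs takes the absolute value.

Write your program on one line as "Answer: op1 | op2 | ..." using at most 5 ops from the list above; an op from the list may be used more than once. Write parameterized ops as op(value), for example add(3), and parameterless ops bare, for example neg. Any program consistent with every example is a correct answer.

add(9) | neg | abs | mul(-1)

Check, running the answer program on each example:
  -3 -> 6 -> -6 -> 6 -> -6
  -14 -> -5 -> 5 -> 5 -> -5
  -49 -> -40 -> 40 -> 40 -> -40
  -10 -> -1 -> 1 -> 1 -> -1
  -23 -> -14 -> 14 -> 14 -> -14
  -26 -> -17 -> 17 -> 17 -> -17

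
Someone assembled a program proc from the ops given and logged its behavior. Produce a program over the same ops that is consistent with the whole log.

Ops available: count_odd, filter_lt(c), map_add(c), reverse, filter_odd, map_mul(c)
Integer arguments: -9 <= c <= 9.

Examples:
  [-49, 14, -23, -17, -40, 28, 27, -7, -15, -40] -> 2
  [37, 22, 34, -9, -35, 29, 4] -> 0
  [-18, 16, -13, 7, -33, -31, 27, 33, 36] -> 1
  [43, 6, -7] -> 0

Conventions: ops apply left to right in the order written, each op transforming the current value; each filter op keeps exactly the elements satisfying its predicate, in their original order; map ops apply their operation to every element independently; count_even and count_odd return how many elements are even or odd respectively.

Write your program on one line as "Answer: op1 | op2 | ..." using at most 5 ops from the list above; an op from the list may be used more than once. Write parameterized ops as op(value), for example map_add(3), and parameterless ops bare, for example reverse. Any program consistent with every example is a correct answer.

map_add(5) | map_add(-2) | filter_lt(0) | count_odd

Check, running the answer program on each example:
  [-49, 14, -23, -17, -40, 28, 27, -7, -15, -40] -> [-44, 19, -18, -12, -35, 33, 32, -2, -10, -35] -> [-46, 17, -20, -14, -37, 31, 30, -4, -12, -37] -> [-46, -20, -14, -37, -4, -12, -37] -> 2
  [37, 22, 34, -9, -35, 29, 4] -> [42, 27, 39, -4, -30, 34, 9] -> [40, 25, 37, -6, -32, 32, 7] -> [-6, -32] -> 0
  [-18, 16, -13, 7, -33, -31, 27, 33, 36] -> [-13, 21, -8, 12, -28, -26, 32, 38, 41] -> [-15, 19, -10, 10, -30, -28, 30, 36, 39] -> [-15, -10, -30, -28] -> 1
  [43, 6, -7] -> [48, 11, -2] -> [46, 9, -4] -> [-4] -> 0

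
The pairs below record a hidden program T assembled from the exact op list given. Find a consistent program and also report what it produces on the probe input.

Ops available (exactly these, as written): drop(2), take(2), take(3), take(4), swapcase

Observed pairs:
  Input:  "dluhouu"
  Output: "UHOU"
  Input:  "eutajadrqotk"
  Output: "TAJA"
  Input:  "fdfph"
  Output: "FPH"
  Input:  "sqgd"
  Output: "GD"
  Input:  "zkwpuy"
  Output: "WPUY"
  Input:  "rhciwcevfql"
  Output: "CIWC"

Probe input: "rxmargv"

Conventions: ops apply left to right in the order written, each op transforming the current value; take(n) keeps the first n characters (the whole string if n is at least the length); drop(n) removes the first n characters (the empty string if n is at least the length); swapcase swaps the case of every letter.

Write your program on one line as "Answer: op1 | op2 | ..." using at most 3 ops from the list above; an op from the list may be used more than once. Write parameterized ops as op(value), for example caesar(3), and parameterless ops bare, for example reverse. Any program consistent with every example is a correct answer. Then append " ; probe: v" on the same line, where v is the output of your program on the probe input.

drop(2) | swapcase | take(4) ; probe: "MARG"

Check, running the answer program on each example:
  "dluhouu" -> "uhouu" -> "UHOUU" -> "UHOU"
  "eutajadrqotk" -> "tajadrqotk" -> "TAJADRQOTK" -> "TAJA"
  "fdfph" -> "fph" -> "FPH" -> "FPH"
  "sqgd" -> "gd" -> "GD" -> "GD"
  "zkwpuy" -> "wpuy" -> "WPUY" -> "WPUY"
  "rhciwcevfql" -> "ciwcevfql" -> "CIWCEVFQL" -> "CIWC"
  probe: "rxmargv" -> "margv" -> "MARGV" -> "MARG"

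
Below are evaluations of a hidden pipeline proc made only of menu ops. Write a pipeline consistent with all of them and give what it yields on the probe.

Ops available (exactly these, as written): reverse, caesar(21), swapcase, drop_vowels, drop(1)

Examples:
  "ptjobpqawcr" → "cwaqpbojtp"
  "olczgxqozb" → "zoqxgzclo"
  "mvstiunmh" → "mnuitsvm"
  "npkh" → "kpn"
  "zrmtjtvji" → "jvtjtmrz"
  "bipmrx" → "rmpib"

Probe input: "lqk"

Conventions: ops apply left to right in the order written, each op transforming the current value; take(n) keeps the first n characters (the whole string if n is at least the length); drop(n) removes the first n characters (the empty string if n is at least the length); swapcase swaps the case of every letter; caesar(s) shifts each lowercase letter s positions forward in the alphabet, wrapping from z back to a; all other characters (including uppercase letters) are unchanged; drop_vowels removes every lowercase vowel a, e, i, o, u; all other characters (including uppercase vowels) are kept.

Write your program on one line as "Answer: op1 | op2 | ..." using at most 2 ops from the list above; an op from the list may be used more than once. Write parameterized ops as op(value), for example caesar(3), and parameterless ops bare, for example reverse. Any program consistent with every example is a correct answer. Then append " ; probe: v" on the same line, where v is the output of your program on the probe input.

reverse | drop(1) ; probe: "ql"

Check, running the answer program on each example:
  "ptjobpqawcr" -> "rcwaqpbojtp" -> "cwaqpbojtp"
  "olczgxqozb" -> "bzoqxgzclo" -> "zoqxgzclo"
  "mvstiunmh" -> "hmnuitsvm" -> "mnuitsvm"
  "npkh" -> "hkpn" -> "kpn"
  "zrmtjtvji" -> "ijvtjtmrz" -> "jvtjtmrz"
  "bipmrx" -> "xrmpib" -> "rmpib"
  probe: "lqk" -> "kql" -> "ql"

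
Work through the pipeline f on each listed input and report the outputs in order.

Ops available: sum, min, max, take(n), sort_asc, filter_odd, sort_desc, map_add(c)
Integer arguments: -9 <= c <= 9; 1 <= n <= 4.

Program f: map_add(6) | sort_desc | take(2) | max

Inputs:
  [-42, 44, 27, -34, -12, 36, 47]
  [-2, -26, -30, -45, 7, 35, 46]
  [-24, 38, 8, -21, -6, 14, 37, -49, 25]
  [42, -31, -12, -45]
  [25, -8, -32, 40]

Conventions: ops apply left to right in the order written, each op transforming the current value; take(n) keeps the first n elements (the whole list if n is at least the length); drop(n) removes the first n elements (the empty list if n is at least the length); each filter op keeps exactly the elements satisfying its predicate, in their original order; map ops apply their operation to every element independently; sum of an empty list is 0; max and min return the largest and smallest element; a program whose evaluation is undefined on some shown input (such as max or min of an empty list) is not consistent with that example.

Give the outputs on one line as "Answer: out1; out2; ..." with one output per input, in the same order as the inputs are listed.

Execution, op by op:
  [-42, 44, 27, -34, -12, 36, 47] -> [-36, 50, 33, -28, -6, 42, 53] -> [53, 50, 42, 33, -6, -28, -36] -> [53, 50] -> 53
  [-2, -26, -30, -45, 7, 35, 46] -> [4, -20, -24, -39, 13, 41, 52] -> [52, 41, 13, 4, -20, -24, -39] -> [52, 41] -> 52
  [-24, 38, 8, -21, -6, 14, 37, -49, 25] -> [-18, 44, 14, -15, 0, 20, 43, -43, 31] -> [44, 43, 31, 20, 14, 0, -15, -18, -43] -> [44, 43] -> 44
  [42, -31, -12, -45] -> [48, -25, -6, -39] -> [48, -6, -25, -39] -> [48, -6] -> 48
  [25, -8, -32, 40] -> [31, -2, -26, 46] -> [46, 31, -2, -26] -> [46, 31] -> 46

53; 52; 44; 48; 46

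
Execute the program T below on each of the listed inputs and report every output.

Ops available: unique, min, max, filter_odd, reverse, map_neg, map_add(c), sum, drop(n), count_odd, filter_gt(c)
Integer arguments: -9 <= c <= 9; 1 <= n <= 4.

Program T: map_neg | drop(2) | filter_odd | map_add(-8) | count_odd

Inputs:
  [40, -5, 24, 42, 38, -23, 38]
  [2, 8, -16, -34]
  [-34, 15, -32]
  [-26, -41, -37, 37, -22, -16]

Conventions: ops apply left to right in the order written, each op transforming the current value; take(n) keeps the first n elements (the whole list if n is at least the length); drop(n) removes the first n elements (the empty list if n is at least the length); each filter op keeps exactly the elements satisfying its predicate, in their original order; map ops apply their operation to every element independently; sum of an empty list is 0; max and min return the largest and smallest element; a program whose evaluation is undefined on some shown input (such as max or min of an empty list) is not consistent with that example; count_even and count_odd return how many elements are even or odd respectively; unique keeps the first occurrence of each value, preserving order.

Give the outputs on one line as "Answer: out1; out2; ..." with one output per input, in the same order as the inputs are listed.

Execution, op by op:
  [40, -5, 24, 42, 38, -23, 38] -> [-40, 5, -24, -42, -38, 23, -38] -> [-24, -42, -38, 23, -38] -> [23] -> [15] -> 1
  [2, 8, -16, -34] -> [-2, -8, 16, 34] -> [16, 34] -> [] -> [] -> 0
  [-34, 15, -32] -> [34, -15, 32] -> [32] -> [] -> [] -> 0
  [-26, -41, -37, 37, -22, -16] -> [26, 41, 37, -37, 22, 16] -> [37, -37, 22, 16] -> [37, -37] -> [29, -45] -> 2

1; 0; 0; 2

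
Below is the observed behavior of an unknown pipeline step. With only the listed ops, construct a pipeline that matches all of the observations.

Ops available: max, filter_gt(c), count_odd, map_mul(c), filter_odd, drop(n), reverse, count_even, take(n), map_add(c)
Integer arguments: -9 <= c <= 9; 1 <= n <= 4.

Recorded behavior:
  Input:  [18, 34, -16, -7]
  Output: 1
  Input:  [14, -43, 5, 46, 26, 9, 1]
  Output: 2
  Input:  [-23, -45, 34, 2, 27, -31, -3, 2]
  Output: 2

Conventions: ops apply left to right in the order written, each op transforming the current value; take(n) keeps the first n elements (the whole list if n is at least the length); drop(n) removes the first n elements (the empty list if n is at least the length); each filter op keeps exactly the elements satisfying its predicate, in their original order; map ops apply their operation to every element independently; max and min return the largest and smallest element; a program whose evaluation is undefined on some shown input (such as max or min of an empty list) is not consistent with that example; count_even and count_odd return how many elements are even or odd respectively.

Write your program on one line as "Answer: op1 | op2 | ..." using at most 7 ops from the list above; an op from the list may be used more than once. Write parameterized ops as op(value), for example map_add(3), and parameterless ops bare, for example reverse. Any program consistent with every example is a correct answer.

take(4) | reverse | take(2) | filter_gt(-8) | map_mul(6) | count_even

Check, running the answer program on each example:
  [18, 34, -16, -7] -> [18, 34, -16, -7] -> [-7, -16, 34, 18] -> [-7, -16] -> [-7] -> [-42] -> 1
  [14, -43, 5, 46, 26, 9, 1] -> [14, -43, 5, 46] -> [46, 5, -43, 14] -> [46, 5] -> [46, 5] -> [276, 30] -> 2
  [-23, -45, 34, 2, 27, -31, -3, 2] -> [-23, -45, 34, 2] -> [2, 34, -45, -23] -> [2, 34] -> [2, 34] -> [12, 204] -> 2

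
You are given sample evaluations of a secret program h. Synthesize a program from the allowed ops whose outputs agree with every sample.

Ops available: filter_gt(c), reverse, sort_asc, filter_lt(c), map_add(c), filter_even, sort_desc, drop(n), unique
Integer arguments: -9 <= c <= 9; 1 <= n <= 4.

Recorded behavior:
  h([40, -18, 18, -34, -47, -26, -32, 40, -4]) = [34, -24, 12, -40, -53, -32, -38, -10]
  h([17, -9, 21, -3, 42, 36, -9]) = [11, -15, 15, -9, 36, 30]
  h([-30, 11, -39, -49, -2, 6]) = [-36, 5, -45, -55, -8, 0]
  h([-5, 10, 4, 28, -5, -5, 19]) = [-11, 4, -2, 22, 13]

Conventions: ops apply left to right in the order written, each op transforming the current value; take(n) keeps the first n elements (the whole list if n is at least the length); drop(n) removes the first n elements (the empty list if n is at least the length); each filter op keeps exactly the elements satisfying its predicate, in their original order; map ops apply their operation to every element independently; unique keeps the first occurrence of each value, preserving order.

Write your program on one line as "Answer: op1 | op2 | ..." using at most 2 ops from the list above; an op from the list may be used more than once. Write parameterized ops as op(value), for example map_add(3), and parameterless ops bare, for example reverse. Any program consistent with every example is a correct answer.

unique | map_add(-6)

Check, running the answer program on each example:
  [40, -18, 18, -34, -47, -26, -32, 40, -4] -> [40, -18, 18, -34, -47, -26, -32, -4] -> [34, -24, 12, -40, -53, -32, -38, -10]
  [17, -9, 21, -3, 42, 36, -9] -> [17, -9, 21, -3, 42, 36] -> [11, -15, 15, -9, 36, 30]
  [-30, 11, -39, -49, -2, 6] -> [-30, 11, -39, -49, -2, 6] -> [-36, 5, -45, -55, -8, 0]
  [-5, 10, 4, 28, -5, -5, 19] -> [-5, 10, 4, 28, 19] -> [-11, 4, -2, 22, 13]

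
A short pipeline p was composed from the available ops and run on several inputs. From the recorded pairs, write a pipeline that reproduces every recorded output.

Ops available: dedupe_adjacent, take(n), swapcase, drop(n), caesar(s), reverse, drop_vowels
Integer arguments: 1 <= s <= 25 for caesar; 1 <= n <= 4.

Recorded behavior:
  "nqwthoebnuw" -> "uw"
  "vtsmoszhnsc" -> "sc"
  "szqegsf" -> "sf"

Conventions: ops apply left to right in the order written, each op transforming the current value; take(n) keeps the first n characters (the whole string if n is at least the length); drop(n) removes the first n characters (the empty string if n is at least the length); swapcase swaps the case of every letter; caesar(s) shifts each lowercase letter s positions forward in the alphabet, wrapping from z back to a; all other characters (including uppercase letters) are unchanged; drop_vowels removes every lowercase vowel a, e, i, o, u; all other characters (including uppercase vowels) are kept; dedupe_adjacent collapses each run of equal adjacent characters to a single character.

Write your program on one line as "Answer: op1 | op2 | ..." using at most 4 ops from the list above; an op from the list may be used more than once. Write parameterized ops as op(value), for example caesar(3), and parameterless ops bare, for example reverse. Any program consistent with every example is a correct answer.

reverse | take(3) | reverse | drop(1)

Check, running the answer program on each example:
  "nqwthoebnuw" -> "wunbeohtwqn" -> "wun" -> "nuw" -> "uw"
  "vtsmoszhnsc" -> "csnhzsomstv" -> "csn" -> "nsc" -> "sc"
  "szqegsf" -> "fsgeqzs" -> "fsg" -> "gsf" -> "sf"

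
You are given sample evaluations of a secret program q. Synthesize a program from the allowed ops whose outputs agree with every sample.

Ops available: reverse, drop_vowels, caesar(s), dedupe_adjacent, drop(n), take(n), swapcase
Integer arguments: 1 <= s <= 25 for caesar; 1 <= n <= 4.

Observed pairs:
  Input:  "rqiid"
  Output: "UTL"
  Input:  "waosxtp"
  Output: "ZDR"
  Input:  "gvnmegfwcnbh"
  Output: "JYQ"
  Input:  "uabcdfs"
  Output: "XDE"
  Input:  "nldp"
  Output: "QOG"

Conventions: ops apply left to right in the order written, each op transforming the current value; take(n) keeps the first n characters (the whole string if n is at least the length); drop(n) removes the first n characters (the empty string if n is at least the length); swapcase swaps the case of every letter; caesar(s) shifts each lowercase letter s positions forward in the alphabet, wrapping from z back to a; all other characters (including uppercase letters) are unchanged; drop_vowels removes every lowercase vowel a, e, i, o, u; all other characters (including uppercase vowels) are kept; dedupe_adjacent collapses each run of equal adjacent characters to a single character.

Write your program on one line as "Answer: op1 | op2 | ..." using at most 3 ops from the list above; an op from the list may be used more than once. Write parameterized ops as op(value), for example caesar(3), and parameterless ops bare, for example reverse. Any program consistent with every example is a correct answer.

caesar(3) | swapcase | take(3)

Check, running the answer program on each example:
  "rqiid" -> "utllg" -> "UTLLG" -> "UTL"
  "waosxtp" -> "zdrvaws" -> "ZDRVAWS" -> "ZDR"
  "gvnmegfwcnbh" -> "jyqphjizfqek" -> "JYQPHJIZFQEK" -> "JYQ"
  "uabcdfs" -> "xdefgiv" -> "XDEFGIV" -> "XDE"
  "nldp" -> "qogs" -> "QOGS" -> "QOG"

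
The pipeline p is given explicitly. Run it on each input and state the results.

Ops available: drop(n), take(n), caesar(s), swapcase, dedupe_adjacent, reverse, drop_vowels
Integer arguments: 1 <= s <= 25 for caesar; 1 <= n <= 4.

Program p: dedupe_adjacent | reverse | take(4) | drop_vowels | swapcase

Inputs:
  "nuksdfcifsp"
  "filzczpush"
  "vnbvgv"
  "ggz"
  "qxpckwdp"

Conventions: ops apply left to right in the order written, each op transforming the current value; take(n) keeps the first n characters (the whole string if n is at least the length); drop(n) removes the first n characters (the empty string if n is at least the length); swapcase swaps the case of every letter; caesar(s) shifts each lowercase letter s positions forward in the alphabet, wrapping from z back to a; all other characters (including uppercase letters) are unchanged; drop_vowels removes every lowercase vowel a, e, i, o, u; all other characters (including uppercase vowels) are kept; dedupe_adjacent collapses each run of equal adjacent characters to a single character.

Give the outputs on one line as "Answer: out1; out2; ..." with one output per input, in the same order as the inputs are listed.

Execution, op by op:
  "nuksdfcifsp" -> "nuksdfcifsp" -> "psficfdskun" -> "psfi" -> "psf" -> "PSF"
  "filzczpush" -> "filzczpush" -> "hsupzczlif" -> "hsup" -> "hsp" -> "HSP"
  "vnbvgv" -> "vnbvgv" -> "vgvbnv" -> "vgvb" -> "vgvb" -> "VGVB"
  "ggz" -> "gz" -> "zg" -> "zg" -> "zg" -> "ZG"
  "qxpckwdp" -> "qxpckwdp" -> "pdwkcpxq" -> "pdwk" -> "pdwk" -> "PDWK"

"PSF"; "HSP"; "VGVB"; "ZG"; "PDWK"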